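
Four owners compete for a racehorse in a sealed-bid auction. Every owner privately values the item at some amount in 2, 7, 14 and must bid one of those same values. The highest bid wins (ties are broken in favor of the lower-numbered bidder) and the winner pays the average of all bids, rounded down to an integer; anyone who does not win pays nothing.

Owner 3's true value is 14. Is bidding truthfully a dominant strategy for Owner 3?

No

Consider the case where Owner 1 bids 2, Owner 2 bids 2 and Owner 4 bids 2.
Truthful bid 14: wins, pays 5, utility 14 - 5 = 9.
Bid 7 instead: wins, pays 3, utility 14 - 3 = 11.
Since 11 > 9, bidding 7 is strictly better here, so truthful bidding is not dominant.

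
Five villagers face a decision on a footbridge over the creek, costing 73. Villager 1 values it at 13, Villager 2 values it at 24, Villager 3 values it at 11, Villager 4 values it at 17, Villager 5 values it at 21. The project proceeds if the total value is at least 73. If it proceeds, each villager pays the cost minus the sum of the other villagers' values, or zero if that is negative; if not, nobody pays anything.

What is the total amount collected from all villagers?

Total value 86 ≥ cost 73, so it is built.
Villager 1: others sum to 73; max(0, 73 - 73) = 0.
Villager 2: others sum to 62; max(0, 73 - 62) = 11.
Villager 3: others sum to 75; max(0, 73 - 75) = 0.
Villager 4: others sum to 69; max(0, 73 - 69) = 4.
Villager 5: others sum to 65; max(0, 73 - 65) = 8.
Total collected = 0 + 11 + 0 + 4 + 8 = 23.

23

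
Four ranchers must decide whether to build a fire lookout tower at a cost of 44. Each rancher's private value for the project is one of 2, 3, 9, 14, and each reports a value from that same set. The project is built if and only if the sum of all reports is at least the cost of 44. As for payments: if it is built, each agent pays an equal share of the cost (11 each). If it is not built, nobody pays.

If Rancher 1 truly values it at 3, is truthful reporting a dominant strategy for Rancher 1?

Yes

Check each profile of the others' reports and compare truth against every alternative report.
Others report (14, 14, 14): truth gives -8, best alternative gives -8.
Others report (2, 2, 2): truth gives 0, best alternative gives 0.
Others report (2, 2, 3): truth gives 0, best alternative gives 0.
Others report (2, 2, 9): truth gives 0, best alternative gives 0.
Others report (2, 2, 14): truth gives 0, best alternative gives 0.
Others report (2, 3, 2): truth gives 0, best alternative gives 0.
(Remaining 58 profiles checked similarly; truth is weakly best in each.)
In every case the truthful report is at least as good as any alternative, so it is a dominant strategy.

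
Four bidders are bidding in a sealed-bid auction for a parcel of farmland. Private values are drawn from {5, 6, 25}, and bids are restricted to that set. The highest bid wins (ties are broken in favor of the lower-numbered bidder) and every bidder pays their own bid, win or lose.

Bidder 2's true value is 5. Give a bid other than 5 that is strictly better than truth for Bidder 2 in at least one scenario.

6

Suppose Bidder 1 bids 5, Bidder 3 bids 5 and Bidder 4 bids 5.
Bid 5: loses but pays 5, utility -5.
Bid 6: wins, pays 6, utility 5 - 6 = -1.
So bidding 6 beats truth here (-1 > -5).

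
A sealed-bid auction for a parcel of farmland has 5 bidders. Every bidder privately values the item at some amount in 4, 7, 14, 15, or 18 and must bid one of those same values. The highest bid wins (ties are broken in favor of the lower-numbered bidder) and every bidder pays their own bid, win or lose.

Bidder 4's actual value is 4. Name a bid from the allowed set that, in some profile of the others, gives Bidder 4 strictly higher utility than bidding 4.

Suppose Bidder 1 bids 4, Bidder 2 bids 4, Bidder 3 bids 4 and Bidder 5 bids 4.
Bid 4: loses but pays 4, utility -4.
Bid 7: wins, pays 7, utility 4 - 7 = -3.
So bidding 7 beats truth here (-3 > -4).

7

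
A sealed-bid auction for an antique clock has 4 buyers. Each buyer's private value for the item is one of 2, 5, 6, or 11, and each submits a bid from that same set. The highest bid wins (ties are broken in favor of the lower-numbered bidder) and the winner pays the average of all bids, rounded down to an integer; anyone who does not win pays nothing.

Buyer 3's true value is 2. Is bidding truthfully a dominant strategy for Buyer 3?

Check each profile of the others' bids and compare truth against every alternative bid.
Others bid (2, 2, 5): truth gives 0, best alternative gives -1.
Others bid (2, 2, 2): truth gives 0, best alternative gives 0.
Others bid (2, 2, 6): truth gives 0, best alternative gives 0.
Others bid (2, 2, 11): truth gives 0, best alternative gives 0.
Others bid (2, 5, 2): truth gives 0, best alternative gives 0.
Others bid (2, 5, 5): truth gives 0, best alternative gives 0.
(Remaining 58 profiles checked similarly; truth is weakly best in each.)
In every case the truthful bid is at least as good as any alternative, so it is a dominant strategy.

Yes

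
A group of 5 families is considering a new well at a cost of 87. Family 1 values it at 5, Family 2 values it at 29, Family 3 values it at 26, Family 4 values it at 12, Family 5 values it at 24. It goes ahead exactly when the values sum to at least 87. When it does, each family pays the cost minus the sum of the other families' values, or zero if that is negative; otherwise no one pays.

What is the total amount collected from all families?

Total value 96 ≥ cost 87, so it is built.
Family 1: others sum to 91; max(0, 87 - 91) = 0.
Family 2: others sum to 67; max(0, 87 - 67) = 20.
Family 3: others sum to 70; max(0, 87 - 70) = 17.
Family 4: others sum to 84; max(0, 87 - 84) = 3.
Family 5: others sum to 72; max(0, 87 - 72) = 15.
Total collected = 0 + 20 + 17 + 3 + 15 = 55.

55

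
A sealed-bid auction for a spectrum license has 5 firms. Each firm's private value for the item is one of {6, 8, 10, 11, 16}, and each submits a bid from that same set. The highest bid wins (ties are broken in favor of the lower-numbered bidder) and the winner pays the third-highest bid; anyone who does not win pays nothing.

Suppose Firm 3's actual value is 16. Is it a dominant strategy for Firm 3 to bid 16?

Yes

Check each profile of the others' bids and compare truth against every alternative bid.
Others bid (6, 6, 6, 16): truth gives 10, best alternative gives 0.
Others bid (6, 6, 16, 6): truth gives 10, best alternative gives 0.
Others bid (6, 11, 6, 6): truth gives 10, best alternative gives 0.
Others bid (11, 6, 6, 6): truth gives 10, best alternative gives 0.
Others bid (6, 6, 8, 16): truth gives 8, best alternative gives 0.
Others bid (6, 6, 16, 8): truth gives 8, best alternative gives 0.
(Remaining 619 profiles checked similarly; truth is weakly best in each.)
In every case the truthful bid is at least as good as any alternative, so it is a dominant strategy.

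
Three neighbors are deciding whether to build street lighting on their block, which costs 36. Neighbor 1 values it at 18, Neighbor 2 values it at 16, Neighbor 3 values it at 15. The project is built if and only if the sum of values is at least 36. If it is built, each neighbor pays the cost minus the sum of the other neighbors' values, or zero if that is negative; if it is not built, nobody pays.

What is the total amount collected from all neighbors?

10

Total value 49 ≥ cost 36, so it is built.
Neighbor 1: others sum to 31; max(0, 36 - 31) = 5.
Neighbor 2: others sum to 33; max(0, 36 - 33) = 3.
Neighbor 3: others sum to 34; max(0, 36 - 34) = 2.
Total collected = 5 + 3 + 2 = 10.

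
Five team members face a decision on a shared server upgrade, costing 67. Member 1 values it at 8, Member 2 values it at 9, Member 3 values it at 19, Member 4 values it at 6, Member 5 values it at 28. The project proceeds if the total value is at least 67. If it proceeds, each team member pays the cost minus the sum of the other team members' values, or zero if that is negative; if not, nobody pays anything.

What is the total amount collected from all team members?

55

Total value 70 ≥ cost 67, so it is built.
Member 1: others sum to 62; max(0, 67 - 62) = 5.
Member 2: others sum to 61; max(0, 67 - 61) = 6.
Member 3: others sum to 51; max(0, 67 - 51) = 16.
Member 4: others sum to 64; max(0, 67 - 64) = 3.
Member 5: others sum to 42; max(0, 67 - 42) = 25.
Total collected = 5 + 6 + 16 + 3 + 25 = 55.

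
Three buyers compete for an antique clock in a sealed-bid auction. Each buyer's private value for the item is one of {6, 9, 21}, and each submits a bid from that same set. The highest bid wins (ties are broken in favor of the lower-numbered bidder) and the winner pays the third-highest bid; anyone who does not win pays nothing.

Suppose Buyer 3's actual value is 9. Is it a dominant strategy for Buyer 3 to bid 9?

No

Consider the case where Buyer 1 bids 6 and Buyer 2 bids 9.
Truthful bid 9: loses, pays 0, utility 0.
Bid 21 instead: wins, pays 6, utility 9 - 6 = 3.
Since 3 > 0, bidding 21 is strictly better here, so truthful bidding is not dominant.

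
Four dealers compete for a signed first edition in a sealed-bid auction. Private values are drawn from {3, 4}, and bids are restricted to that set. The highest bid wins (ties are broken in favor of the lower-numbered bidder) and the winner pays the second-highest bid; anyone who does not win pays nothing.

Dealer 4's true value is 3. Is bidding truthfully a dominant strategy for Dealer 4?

Yes

Check each profile of the others' bids and compare truth against every alternative bid.
Others bid (3, 3, 3): truth gives 0, best alternative gives 0.
Others bid (3, 3, 4): truth gives 0, best alternative gives 0.
Others bid (3, 4, 3): truth gives 0, best alternative gives 0.
Others bid (3, 4, 4): truth gives 0, best alternative gives 0.
Others bid (4, 3, 3): truth gives 0, best alternative gives 0.
Others bid (4, 3, 4): truth gives 0, best alternative gives 0.
(Remaining 2 profiles checked similarly; truth is weakly best in each.)
In every case the truthful bid is at least as good as any alternative, so it is a dominant strategy.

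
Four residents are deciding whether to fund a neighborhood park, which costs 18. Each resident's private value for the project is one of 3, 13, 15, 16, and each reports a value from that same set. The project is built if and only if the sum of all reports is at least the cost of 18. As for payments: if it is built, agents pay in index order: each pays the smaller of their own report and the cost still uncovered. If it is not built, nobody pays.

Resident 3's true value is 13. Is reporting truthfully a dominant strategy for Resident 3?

Consider the case where Resident 1 reports 3, Resident 2 reports 3 and Resident 4 reports 13.
Truthful report 13: project built, pays 12, utility 13 - 12 = 1.
Report 3 instead: project built, pays 3, utility 13 - 3 = 10.
Since 10 > 1, reporting 3 is strictly better here, so truthful reporting is not dominant.

No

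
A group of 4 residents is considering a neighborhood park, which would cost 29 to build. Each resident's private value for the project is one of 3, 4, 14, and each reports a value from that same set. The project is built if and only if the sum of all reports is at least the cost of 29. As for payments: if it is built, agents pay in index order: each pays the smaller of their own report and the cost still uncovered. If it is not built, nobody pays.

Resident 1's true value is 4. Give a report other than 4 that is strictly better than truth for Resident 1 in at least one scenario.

Suppose Resident 2 reports 3, Resident 3 reports 14 and Resident 4 reports 14.
Report 4: project built, pays 4, utility 4 - 4 = 0.
Report 3: project built, pays 3, utility 4 - 3 = 1.
So reporting 3 beats truth here (1 > 0).

3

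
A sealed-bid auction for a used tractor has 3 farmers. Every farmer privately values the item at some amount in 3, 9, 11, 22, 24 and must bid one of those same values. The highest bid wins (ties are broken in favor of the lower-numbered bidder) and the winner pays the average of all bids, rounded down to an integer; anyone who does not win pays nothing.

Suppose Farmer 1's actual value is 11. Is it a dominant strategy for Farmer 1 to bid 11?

Consider the case where Farmer 2 bids 3 and Farmer 3 bids 3.
Truthful bid 11: wins, pays 5, utility 11 - 5 = 6.
Bid 3 instead: wins, pays 3, utility 11 - 3 = 8.
Since 8 > 6, bidding 3 is strictly better here, so truthful bidding is not dominant.

No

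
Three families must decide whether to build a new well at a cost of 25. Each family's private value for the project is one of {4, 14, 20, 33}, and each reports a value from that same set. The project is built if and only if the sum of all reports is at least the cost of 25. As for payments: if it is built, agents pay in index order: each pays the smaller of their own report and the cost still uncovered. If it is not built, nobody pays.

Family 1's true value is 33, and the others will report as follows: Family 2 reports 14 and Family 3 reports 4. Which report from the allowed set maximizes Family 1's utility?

Report 4: project not built, utility 0.
Report 14: project built, pays 14, utility 33 - 14 = 19.
Report 20: project built, pays 20, utility 33 - 20 = 13.
Report 33: project built, pays 25, utility 33 - 25 = 8.
The best choice is 14 with utility 19.

14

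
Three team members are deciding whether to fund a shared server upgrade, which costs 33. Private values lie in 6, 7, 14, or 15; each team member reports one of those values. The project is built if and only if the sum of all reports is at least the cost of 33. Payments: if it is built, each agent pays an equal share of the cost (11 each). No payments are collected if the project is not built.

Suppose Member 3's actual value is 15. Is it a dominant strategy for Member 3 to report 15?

Yes

Check each profile of the others' reports and compare truth against every alternative report.
Others report (6, 14): truth gives 4, best alternative gives 4.
Others report (6, 15): truth gives 4, best alternative gives 4.
Others report (7, 14): truth gives 4, best alternative gives 4.
Others report (7, 15): truth gives 4, best alternative gives 4.
Others report (14, 6): truth gives 4, best alternative gives 4.
Others report (14, 7): truth gives 4, best alternative gives 4.
(Remaining 10 profiles checked similarly; truth is weakly best in each.)
In every case the truthful report is at least as good as any alternative, so it is a dominant strategy.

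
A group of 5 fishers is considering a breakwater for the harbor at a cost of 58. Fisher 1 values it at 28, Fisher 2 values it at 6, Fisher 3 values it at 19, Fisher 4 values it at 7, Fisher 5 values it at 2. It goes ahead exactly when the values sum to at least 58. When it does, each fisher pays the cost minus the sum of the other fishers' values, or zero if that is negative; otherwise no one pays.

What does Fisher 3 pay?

15

Total value 62 ≥ cost 58, so the project is built.
The other fishers' values sum to 43.
Cost minus that sum is 58 - 43 = 15.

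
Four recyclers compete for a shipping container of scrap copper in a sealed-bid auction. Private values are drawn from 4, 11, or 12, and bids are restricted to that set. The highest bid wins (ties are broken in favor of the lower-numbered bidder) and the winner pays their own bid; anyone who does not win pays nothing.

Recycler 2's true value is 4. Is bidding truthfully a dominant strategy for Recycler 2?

Yes

Check each profile of the others' bids and compare truth against every alternative bid.
Others bid (4, 4, 4): truth gives 0, best alternative gives -7.
Others bid (4, 4, 11): truth gives 0, best alternative gives -7.
Others bid (4, 11, 4): truth gives 0, best alternative gives -7.
Others bid (4, 11, 11): truth gives 0, best alternative gives -7.
Others bid (4, 4, 12): truth gives 0, best alternative gives 0.
Others bid (4, 11, 12): truth gives 0, best alternative gives 0.
(Remaining 21 profiles checked similarly; truth is weakly best in each.)
In every case the truthful bid is at least as good as any alternative, so it is a dominant strategy.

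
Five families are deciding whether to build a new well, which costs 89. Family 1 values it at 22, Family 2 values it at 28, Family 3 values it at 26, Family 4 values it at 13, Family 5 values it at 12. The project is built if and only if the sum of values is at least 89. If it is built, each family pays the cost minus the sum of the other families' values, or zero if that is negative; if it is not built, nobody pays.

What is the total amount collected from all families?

41

Total value 101 ≥ cost 89, so it is built.
Family 1: others sum to 79; max(0, 89 - 79) = 10.
Family 2: others sum to 73; max(0, 89 - 73) = 16.
Family 3: others sum to 75; max(0, 89 - 75) = 14.
Family 4: others sum to 88; max(0, 89 - 88) = 1.
Family 5: others sum to 89; max(0, 89 - 89) = 0.
Total collected = 10 + 16 + 14 + 1 + 0 = 41.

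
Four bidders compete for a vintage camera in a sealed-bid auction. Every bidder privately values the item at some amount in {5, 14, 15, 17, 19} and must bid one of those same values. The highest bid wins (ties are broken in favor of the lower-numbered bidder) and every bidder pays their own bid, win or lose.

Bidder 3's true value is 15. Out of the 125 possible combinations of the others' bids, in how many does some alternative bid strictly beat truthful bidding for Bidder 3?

115

Others bid (5, 5, 5): truth gives 0; bid 14 gives 1 > 0. Violating.
Others bid (5, 5, 14): truth gives 0; bid 14 gives 1 > 0. Violating.
Others bid (5, 5, 17): truth gives -15; bid 17 gives -2 > -15. Violating.
Others bid (5, 5, 19): truth gives -15; bid 19 gives -4 > -15. Violating.
Others bid (5, 5, 15): truth gives 0; no alternative beats it.
Others bid (5, 14, 5): truth gives 0; no alternative beats it.
(Checking all 125 profiles: 115 have a profitable deviation, 10 do not.)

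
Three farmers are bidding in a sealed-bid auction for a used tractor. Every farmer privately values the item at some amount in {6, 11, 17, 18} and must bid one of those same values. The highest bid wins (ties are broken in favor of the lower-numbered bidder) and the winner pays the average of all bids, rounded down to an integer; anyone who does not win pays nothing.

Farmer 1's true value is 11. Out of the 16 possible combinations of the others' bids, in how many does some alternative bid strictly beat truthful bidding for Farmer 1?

Others bid (6, 6): truth gives 4; bid 6 gives 5 > 4. Violating.
Others bid (6, 11): truth gives 2; no alternative beats it.
Others bid (6, 17): truth gives 0; no alternative beats it.
(Checking all 16 profiles: 1 has a profitable deviation, 15 do not.)

1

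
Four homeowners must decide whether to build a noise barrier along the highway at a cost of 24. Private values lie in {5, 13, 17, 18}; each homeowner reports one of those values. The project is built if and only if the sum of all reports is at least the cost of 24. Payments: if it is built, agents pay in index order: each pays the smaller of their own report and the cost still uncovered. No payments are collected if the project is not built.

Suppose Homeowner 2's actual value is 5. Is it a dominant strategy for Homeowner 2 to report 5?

Yes

Check each profile of the others' reports and compare truth against every alternative report.
Others report (5, 5, 5): truth gives 0, best alternative gives -8.
Others report (5, 5, 13): truth gives 0, best alternative gives -8.
Others report (5, 5, 17): truth gives 0, best alternative gives -8.
Others report (5, 5, 18): truth gives 0, best alternative gives -8.
Others report (5, 13, 5): truth gives 0, best alternative gives -8.
Others report (5, 13, 13): truth gives 0, best alternative gives -8.
(Remaining 58 profiles checked similarly; truth is weakly best in each.)
In every case the truthful report is at least as good as any alternative, so it is a dominant strategy.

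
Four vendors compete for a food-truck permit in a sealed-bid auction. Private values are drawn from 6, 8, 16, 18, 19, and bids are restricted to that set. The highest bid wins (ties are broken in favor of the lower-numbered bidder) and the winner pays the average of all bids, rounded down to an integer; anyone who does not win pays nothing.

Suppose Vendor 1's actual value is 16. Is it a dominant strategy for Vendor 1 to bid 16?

No

Consider the case where Vendor 2 bids 6, Vendor 3 bids 6 and Vendor 4 bids 6.
Truthful bid 16: wins, pays 8, utility 16 - 8 = 8.
Bid 6 instead: wins, pays 6, utility 16 - 6 = 10.
Since 10 > 8, bidding 6 is strictly better here, so truthful bidding is not dominant.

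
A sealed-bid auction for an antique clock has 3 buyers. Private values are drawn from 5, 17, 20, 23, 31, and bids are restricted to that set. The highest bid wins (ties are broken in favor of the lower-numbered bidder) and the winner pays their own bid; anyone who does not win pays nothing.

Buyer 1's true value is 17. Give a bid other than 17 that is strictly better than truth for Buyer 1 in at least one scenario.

Suppose Buyer 2 bids 5 and Buyer 3 bids 5.
Bid 17: wins, pays 17, utility 17 - 17 = 0.
Bid 5: wins, pays 5, utility 17 - 5 = 12.
So bidding 5 beats truth here (12 > 0).

5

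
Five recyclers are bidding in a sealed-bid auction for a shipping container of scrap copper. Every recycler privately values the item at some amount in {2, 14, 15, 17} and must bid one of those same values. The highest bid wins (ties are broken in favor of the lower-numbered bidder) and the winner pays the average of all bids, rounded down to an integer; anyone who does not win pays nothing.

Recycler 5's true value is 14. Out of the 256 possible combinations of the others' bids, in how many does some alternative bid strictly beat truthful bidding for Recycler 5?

64

Others bid (2, 2, 2, 14): truth gives 0; bid 15 gives 7 > 0. Violating.
Others bid (2, 2, 2, 15): truth gives 0; bid 17 gives 7 > 0. Violating.
Others bid (2, 2, 14, 2): truth gives 0; bid 15 gives 7 > 0. Violating.
Others bid (2, 2, 14, 14): truth gives 0; bid 15 gives 5 > 0. Violating.
Others bid (2, 2, 2, 2): truth gives 10; no alternative beats it.
Others bid (2, 2, 2, 17): truth gives 0; no alternative beats it.
(Checking all 256 profiles: 64 have a profitable deviation, 192 do not.)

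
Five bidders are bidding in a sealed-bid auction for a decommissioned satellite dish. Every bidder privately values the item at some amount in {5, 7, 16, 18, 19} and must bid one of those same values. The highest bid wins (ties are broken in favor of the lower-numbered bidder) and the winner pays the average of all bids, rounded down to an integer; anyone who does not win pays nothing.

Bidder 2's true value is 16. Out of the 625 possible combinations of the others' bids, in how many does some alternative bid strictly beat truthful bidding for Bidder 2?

Others bid (5, 5, 5, 5): truth gives 9; bid 7 gives 11 > 9. Violating.
Others bid (5, 5, 5, 7): truth gives 9; bid 7 gives 11 > 9. Violating.
Others bid (5, 5, 5, 18): truth gives 0; bid 18 gives 6 > 0. Violating.
Others bid (5, 5, 5, 19): truth gives 0; bid 19 gives 6 > 0. Violating.
Others bid (5, 5, 5, 16): truth gives 7; no alternative beats it.
Others bid (5, 5, 7, 16): truth gives 7; no alternative beats it.
(Checking all 625 profiles: 368 have a profitable deviation, 257 do not.)

368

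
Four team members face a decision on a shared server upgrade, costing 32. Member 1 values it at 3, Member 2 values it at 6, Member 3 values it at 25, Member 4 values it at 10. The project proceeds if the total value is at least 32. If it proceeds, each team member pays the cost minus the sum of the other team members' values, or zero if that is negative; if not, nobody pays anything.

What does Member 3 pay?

Total value 44 ≥ cost 32, so the project is built.
The other team members' values sum to 19.
Cost minus that sum is 32 - 19 = 13.

13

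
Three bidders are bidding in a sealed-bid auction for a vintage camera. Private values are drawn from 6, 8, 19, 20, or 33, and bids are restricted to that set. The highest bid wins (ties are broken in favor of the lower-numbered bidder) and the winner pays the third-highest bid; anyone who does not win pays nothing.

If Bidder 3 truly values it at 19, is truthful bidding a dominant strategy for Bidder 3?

Consider the case where Bidder 1 bids 6 and Bidder 2 bids 19.
Truthful bid 19: loses, pays 0, utility 0.
Bid 20 instead: wins, pays 6, utility 19 - 6 = 13.
Since 13 > 0, bidding 20 is strictly better here, so truthful bidding is not dominant.

No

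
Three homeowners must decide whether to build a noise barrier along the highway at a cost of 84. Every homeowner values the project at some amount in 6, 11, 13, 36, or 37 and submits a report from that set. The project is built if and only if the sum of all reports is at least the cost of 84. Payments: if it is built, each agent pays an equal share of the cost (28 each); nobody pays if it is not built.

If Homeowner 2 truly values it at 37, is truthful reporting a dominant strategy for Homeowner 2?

Yes

Check each profile of the others' reports and compare truth against every alternative report.
Others report (11, 36): truth gives 9, best alternative gives 0.
Others report (36, 11): truth gives 9, best alternative gives 0.
Others report (11, 37): truth gives 9, best alternative gives 9.
Others report (13, 36): truth gives 9, best alternative gives 9.
Others report (13, 37): truth gives 9, best alternative gives 9.
Others report (36, 13): truth gives 9, best alternative gives 9.
(Remaining 19 profiles checked similarly; truth is weakly best in each.)
In every case the truthful report is at least as good as any alternative, so it is a dominant strategy.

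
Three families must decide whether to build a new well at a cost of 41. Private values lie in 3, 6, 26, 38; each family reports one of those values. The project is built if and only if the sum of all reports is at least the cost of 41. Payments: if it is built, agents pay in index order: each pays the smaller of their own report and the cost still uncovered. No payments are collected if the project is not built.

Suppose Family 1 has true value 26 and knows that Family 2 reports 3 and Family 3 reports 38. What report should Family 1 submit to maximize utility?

Report 3: project built, pays 3, utility 26 - 3 = 23.
Report 6: project built, pays 6, utility 26 - 6 = 20.
Report 26: project built, pays 26, utility 26 - 26 = 0.
Report 38: project built, pays 38, utility 26 - 38 = -12.
The best choice is 3 with utility 23.

3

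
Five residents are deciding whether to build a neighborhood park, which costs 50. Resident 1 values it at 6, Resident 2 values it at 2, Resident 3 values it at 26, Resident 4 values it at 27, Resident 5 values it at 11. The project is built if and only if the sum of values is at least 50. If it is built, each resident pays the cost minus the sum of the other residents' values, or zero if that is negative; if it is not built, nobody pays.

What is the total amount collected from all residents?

Total value 72 ≥ cost 50, so it is built.
Resident 1: others sum to 66; max(0, 50 - 66) = 0.
Resident 2: others sum to 70; max(0, 50 - 70) = 0.
Resident 3: others sum to 46; max(0, 50 - 46) = 4.
Resident 4: others sum to 45; max(0, 50 - 45) = 5.
Resident 5: others sum to 61; max(0, 50 - 61) = 0.
Total collected = 0 + 0 + 4 + 5 + 0 = 9.

9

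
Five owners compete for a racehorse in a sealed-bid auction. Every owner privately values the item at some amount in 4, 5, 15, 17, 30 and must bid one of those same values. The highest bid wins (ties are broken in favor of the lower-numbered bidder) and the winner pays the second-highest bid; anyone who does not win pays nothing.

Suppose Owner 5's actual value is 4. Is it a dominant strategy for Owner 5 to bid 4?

Check each profile of the others' bids and compare truth against every alternative bid.
Others bid (4, 4, 4, 4): truth gives 0, best alternative gives 0.
Others bid (4, 4, 4, 5): truth gives 0, best alternative gives 0.
Others bid (4, 4, 4, 15): truth gives 0, best alternative gives 0.
Others bid (4, 4, 4, 17): truth gives 0, best alternative gives 0.
Others bid (4, 4, 4, 30): truth gives 0, best alternative gives 0.
Others bid (4, 4, 5, 4): truth gives 0, best alternative gives 0.
(Remaining 619 profiles checked similarly; truth is weakly best in each.)
In every case the truthful bid is at least as good as any alternative, so it is a dominant strategy.

Yes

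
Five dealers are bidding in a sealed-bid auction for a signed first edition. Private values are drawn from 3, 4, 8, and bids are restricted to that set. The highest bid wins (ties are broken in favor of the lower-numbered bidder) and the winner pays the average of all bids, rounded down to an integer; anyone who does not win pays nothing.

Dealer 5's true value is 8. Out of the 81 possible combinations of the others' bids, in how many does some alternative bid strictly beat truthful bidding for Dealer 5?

Others bid (3, 3, 3, 3): truth gives 4; bid 4 gives 5 > 4. Violating.
Others bid (3, 3, 3, 4): truth gives 4; no alternative beats it.
Others bid (3, 3, 3, 8): truth gives 0; no alternative beats it.
(Checking all 81 profiles: 1 has a profitable deviation, 80 do not.)

1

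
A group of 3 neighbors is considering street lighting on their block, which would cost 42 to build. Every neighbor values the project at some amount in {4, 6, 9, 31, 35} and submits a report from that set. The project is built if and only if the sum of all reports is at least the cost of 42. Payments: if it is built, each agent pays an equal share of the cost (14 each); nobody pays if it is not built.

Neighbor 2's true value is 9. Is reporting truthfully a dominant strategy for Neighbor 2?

Consider the case where Neighbor 1 reports 4 and Neighbor 3 reports 31.
Truthful report 9: project built, pays 14, utility 9 - 14 = -5.
Report 4 instead: project not built, utility 0.
Since 0 > -5, reporting 4 is strictly better here, so truthful reporting is not dominant.

No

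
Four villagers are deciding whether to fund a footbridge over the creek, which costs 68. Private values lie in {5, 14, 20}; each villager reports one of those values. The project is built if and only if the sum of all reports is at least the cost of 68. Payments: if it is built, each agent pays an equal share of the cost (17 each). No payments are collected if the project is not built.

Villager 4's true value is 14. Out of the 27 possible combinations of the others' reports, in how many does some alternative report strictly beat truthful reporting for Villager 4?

Others report (14, 20, 20): truth gives -3; report 5 gives 0 > -3. Violating.
Others report (20, 14, 20): truth gives -3; report 5 gives 0 > -3. Violating.
Others report (20, 20, 14): truth gives -3; report 5 gives 0 > -3. Violating.
Others report (20, 20, 20): truth gives -3; report 5 gives 0 > -3. Violating.
Others report (5, 5, 5): truth gives 0; no alternative beats it.
Others report (5, 5, 14): truth gives 0; no alternative beats it.
(Checking all 27 profiles: 4 have a profitable deviation, 23 do not.)

4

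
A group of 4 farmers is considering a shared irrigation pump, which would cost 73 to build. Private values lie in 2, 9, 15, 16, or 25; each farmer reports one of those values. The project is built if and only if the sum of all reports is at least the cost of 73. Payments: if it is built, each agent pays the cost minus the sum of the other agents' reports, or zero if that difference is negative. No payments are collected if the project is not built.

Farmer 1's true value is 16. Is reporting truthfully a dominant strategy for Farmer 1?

Yes

Check each profile of the others' reports and compare truth against every alternative report.
Others report (25, 25, 25): truth gives 16, best alternative gives 16.
Others report (16, 25, 25): truth gives 9, best alternative gives 9.
Others report (25, 16, 25): truth gives 9, best alternative gives 9.
Others report (25, 25, 16): truth gives 9, best alternative gives 9.
Others report (15, 25, 25): truth gives 8, best alternative gives 8.
Others report (25, 15, 25): truth gives 8, best alternative gives 8.
(Remaining 119 profiles checked similarly; truth is weakly best in each.)
In every case the truthful report is at least as good as any alternative, so it is a dominant strategy.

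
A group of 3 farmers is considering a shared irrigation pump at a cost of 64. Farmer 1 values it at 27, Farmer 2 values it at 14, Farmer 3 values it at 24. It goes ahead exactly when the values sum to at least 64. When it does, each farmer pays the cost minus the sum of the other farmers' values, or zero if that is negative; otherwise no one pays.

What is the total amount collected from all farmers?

62

Total value 65 ≥ cost 64, so it is built.
Farmer 1: others sum to 38; max(0, 64 - 38) = 26.
Farmer 2: others sum to 51; max(0, 64 - 51) = 13.
Farmer 3: others sum to 41; max(0, 64 - 41) = 23.
Total collected = 26 + 13 + 23 = 62.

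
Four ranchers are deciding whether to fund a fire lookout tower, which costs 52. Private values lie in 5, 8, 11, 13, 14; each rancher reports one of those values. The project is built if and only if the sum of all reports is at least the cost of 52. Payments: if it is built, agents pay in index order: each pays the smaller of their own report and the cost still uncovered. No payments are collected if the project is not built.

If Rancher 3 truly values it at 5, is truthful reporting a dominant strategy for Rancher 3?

Check each profile of the others' reports and compare truth against every alternative report.
Others report (5, 5, 5): truth gives 0, best alternative gives 0.
Others report (5, 5, 8): truth gives 0, best alternative gives 0.
Others report (5, 5, 11): truth gives 0, best alternative gives 0.
Others report (5, 5, 13): truth gives 0, best alternative gives 0.
Others report (5, 5, 14): truth gives 0, best alternative gives 0.
Others report (5, 8, 5): truth gives 0, best alternative gives 0.
(Remaining 119 profiles checked similarly; truth is weakly best in each.)
In every case the truthful report is at least as good as any alternative, so it is a dominant strategy.

Yes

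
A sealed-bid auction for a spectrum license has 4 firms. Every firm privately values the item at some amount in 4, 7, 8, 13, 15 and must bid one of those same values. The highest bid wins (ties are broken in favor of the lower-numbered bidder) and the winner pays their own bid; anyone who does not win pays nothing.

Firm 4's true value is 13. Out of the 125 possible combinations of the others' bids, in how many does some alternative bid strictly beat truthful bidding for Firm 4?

8

Others bid (4, 4, 4): truth gives 0; bid 7 gives 6 > 0. Violating.
Others bid (4, 4, 7): truth gives 0; bid 8 gives 5 > 0. Violating.
Others bid (4, 7, 4): truth gives 0; bid 8 gives 5 > 0. Violating.
Others bid (4, 7, 7): truth gives 0; bid 8 gives 5 > 0. Violating.
Others bid (4, 4, 8): truth gives 0; no alternative beats it.
Others bid (4, 4, 13): truth gives 0; no alternative beats it.
(Checking all 125 profiles: 8 have a profitable deviation, 117 do not.)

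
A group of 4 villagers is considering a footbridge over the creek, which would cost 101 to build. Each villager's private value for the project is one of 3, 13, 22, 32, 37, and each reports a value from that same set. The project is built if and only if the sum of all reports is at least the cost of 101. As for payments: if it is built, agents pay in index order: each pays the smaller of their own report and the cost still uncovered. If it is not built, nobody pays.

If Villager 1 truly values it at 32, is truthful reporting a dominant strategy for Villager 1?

Consider the case where Villager 2 reports 13, Villager 3 reports 32 and Villager 4 reports 37.
Truthful report 32: project built, pays 32, utility 32 - 32 = 0.
Report 22 instead: project built, pays 22, utility 32 - 22 = 10.
Since 10 > 0, reporting 22 is strictly better here, so truthful reporting is not dominant.

No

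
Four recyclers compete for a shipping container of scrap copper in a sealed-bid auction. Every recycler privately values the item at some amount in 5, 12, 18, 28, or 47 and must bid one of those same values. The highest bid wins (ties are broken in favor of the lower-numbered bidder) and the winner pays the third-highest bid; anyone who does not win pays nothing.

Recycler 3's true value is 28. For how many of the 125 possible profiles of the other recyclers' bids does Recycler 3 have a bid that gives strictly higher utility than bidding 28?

27

Others bid (5, 5, 47): truth gives 0; bid 47 gives 23 > 0. Violating.
Others bid (5, 12, 47): truth gives 0; bid 47 gives 16 > 0. Violating.
Others bid (5, 18, 47): truth gives 0; bid 47 gives 10 > 0. Violating.
Others bid (5, 28, 5): truth gives 0; bid 47 gives 23 > 0. Violating.
Others bid (5, 5, 5): truth gives 23; no alternative beats it.
Others bid (5, 5, 12): truth gives 23; no alternative beats it.
(Checking all 125 profiles: 27 have a profitable deviation, 98 do not.)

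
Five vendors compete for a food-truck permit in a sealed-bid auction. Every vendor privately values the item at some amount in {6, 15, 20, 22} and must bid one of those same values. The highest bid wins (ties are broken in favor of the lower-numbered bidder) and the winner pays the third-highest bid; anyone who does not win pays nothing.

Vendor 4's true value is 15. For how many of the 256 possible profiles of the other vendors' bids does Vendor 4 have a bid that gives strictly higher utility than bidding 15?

8

Others bid (6, 6, 6, 20): truth gives 0; bid 20 gives 9 > 0. Violating.
Others bid (6, 6, 6, 22): truth gives 0; bid 22 gives 9 > 0. Violating.
Others bid (6, 6, 15, 6): truth gives 0; bid 20 gives 9 > 0. Violating.
Others bid (6, 6, 20, 6): truth gives 0; bid 22 gives 9 > 0. Violating.
Others bid (6, 6, 6, 6): truth gives 9; no alternative beats it.
Others bid (6, 6, 6, 15): truth gives 9; no alternative beats it.
(Checking all 256 profiles: 8 have a profitable deviation, 248 do not.)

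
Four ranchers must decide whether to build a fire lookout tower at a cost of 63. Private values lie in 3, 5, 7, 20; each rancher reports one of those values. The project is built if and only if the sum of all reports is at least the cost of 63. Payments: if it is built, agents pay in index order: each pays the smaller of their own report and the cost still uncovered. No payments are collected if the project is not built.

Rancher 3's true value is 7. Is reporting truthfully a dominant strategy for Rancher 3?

Consider the case where Rancher 1 reports 20, Rancher 2 reports 20 and Rancher 4 reports 20.
Truthful report 7: project built, pays 7, utility 7 - 7 = 0.
Report 3 instead: project built, pays 3, utility 7 - 3 = 4.
Since 4 > 0, reporting 3 is strictly better here, so truthful reporting is not dominant.

No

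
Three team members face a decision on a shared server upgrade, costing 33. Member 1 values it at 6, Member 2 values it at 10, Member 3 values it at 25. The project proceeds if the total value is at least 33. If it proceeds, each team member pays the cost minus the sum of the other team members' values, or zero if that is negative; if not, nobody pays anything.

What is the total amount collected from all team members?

Total value 41 ≥ cost 33, so it is built.
Member 1: others sum to 35; max(0, 33 - 35) = 0.
Member 2: others sum to 31; max(0, 33 - 31) = 2.
Member 3: others sum to 16; max(0, 33 - 16) = 17.
Total collected = 0 + 2 + 17 = 19.

19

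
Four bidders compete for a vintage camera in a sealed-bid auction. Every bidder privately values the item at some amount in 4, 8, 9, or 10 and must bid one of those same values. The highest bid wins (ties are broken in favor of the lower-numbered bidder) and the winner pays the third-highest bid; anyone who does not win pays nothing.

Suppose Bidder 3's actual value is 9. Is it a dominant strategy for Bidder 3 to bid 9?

Consider the case where Bidder 1 bids 4, Bidder 2 bids 4 and Bidder 4 bids 10.
Truthful bid 9: loses, pays 0, utility 0.
Bid 10 instead: wins, pays 4, utility 9 - 4 = 5.
Since 5 > 0, bidding 10 is strictly better here, so truthful bidding is not dominant.

No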